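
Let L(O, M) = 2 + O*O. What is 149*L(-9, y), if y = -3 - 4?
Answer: 12367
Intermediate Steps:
y = -7
L(O, M) = 2 + O²
149*L(-9, y) = 149*(2 + (-9)²) = 149*(2 + 81) = 149*83 = 12367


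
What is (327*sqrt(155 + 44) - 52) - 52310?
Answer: -52362 + 327*sqrt(199) ≈ -47749.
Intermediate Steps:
(327*sqrt(155 + 44) - 52) - 52310 = (327*sqrt(199) - 52) - 52310 = (-52 + 327*sqrt(199)) - 52310 = -52362 + 327*sqrt(199)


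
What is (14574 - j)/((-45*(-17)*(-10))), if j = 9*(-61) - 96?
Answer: -1691/850 ≈ -1.9894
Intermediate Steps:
j = -645 (j = -549 - 96 = -645)
(14574 - j)/((-45*(-17)*(-10))) = (14574 - 1*(-645))/((-45*(-17)*(-10))) = (14574 + 645)/((765*(-10))) = 15219/(-7650) = 15219*(-1/7650) = -1691/850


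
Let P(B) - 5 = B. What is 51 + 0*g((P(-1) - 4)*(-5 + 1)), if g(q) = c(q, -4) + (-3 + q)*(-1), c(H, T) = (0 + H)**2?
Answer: 51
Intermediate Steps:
c(H, T) = H**2
P(B) = 5 + B
g(q) = 3 + q**2 - q (g(q) = q**2 + (-3 + q)*(-1) = q**2 + (3 - q) = 3 + q**2 - q)
51 + 0*g((P(-1) - 4)*(-5 + 1)) = 51 + 0*(3 + (((5 - 1) - 4)*(-5 + 1))**2 - ((5 - 1) - 4)*(-5 + 1)) = 51 + 0*(3 + ((4 - 4)*(-4))**2 - (4 - 4)*(-4)) = 51 + 0*(3 + (0*(-4))**2 - 0*(-4)) = 51 + 0*(3 + 0**2 - 1*0) = 51 + 0*(3 + 0 + 0) = 51 + 0*3 = 51 + 0 = 51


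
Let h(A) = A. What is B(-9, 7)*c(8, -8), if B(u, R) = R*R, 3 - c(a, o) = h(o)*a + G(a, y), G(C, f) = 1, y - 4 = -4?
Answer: 3234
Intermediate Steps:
y = 0 (y = 4 - 4 = 0)
c(a, o) = 2 - a*o (c(a, o) = 3 - (o*a + 1) = 3 - (a*o + 1) = 3 - (1 + a*o) = 3 + (-1 - a*o) = 2 - a*o)
B(u, R) = R**2
B(-9, 7)*c(8, -8) = 7**2*(2 - 1*8*(-8)) = 49*(2 + 64) = 49*66 = 3234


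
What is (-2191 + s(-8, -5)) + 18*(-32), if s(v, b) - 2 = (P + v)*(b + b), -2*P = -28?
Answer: -2825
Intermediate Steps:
P = 14 (P = -½*(-28) = 14)
s(v, b) = 2 + 2*b*(14 + v) (s(v, b) = 2 + (14 + v)*(b + b) = 2 + (14 + v)*(2*b) = 2 + 2*b*(14 + v))
(-2191 + s(-8, -5)) + 18*(-32) = (-2191 + (2 + 28*(-5) + 2*(-5)*(-8))) + 18*(-32) = (-2191 + (2 - 140 + 80)) - 576 = (-2191 - 58) - 576 = -2249 - 576 = -2825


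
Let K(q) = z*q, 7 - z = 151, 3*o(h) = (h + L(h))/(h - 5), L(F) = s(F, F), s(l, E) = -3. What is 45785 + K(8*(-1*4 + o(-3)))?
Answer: 50105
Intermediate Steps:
L(F) = -3
o(h) = (-3 + h)/(3*(-5 + h)) (o(h) = ((h - 3)/(h - 5))/3 = ((-3 + h)/(-5 + h))/3 = (-3 + h)/(3*(-5 + h)))
z = -144 (z = 7 - 1*151 = 7 - 151 = -144)
K(q) = -144*q
45785 + K(8*(-1*4 + o(-3))) = 45785 - 1152*(-1*4 + (-3 - 3)/(3*(-5 - 3))) = 45785 - 1152*(-4 + (⅓)*(-6)/(-8)) = 45785 - 1152*(-4 + (⅓)*(-⅛)*(-6)) = 45785 - 1152*(-4 + ¼) = 45785 - 1152*(-15)/4 = 45785 - 144*(-30) = 45785 + 4320 = 50105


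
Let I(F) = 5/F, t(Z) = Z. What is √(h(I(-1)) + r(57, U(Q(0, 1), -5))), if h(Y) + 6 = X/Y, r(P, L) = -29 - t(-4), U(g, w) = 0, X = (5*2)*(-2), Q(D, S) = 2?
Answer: 3*I*√3 ≈ 5.1962*I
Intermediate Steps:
X = -20 (X = 10*(-2) = -20)
r(P, L) = -25 (r(P, L) = -29 - 1*(-4) = -29 + 4 = -25)
h(Y) = -6 - 20/Y
√(h(I(-1)) + r(57, U(Q(0, 1), -5))) = √((-6 - 20/(5/(-1))) - 25) = √((-6 - 20/(5*(-1))) - 25) = √((-6 - 20/(-5)) - 25) = √((-6 - 20*(-⅕)) - 25) = √((-6 + 4) - 25) = √(-2 - 25) = √(-27) = 3*I*√3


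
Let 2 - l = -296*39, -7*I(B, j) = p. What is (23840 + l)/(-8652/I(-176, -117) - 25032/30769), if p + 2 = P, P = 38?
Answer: 3266375502/155216047 ≈ 21.044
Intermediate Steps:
p = 36 (p = -2 + 38 = 36)
I(B, j) = -36/7 (I(B, j) = -⅐*36 = -36/7)
l = 11546 (l = 2 - (-296)*39 = 2 - 1*(-11544) = 2 + 11544 = 11546)
(23840 + l)/(-8652/I(-176, -117) - 25032/30769) = (23840 + 11546)/(-8652/(-36/7) - 25032/30769) = 35386/(-8652*(-7/36) - 25032*1/30769) = 35386/(5047/3 - 25032/30769) = 35386/(155216047/92307) = 35386*(92307/155216047) = 3266375502/155216047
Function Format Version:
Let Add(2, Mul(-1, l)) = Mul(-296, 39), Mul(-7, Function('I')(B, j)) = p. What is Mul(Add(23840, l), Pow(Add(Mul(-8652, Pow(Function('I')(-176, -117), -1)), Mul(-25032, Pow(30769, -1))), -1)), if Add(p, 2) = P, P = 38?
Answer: Rational(3266375502, 155216047) ≈ 21.044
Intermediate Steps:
p = 36 (p = Add(-2, 38) = 36)
Function('I')(B, j) = Rational(-36, 7) (Function('I')(B, j) = Mul(Rational(-1, 7), 36) = Rational(-36, 7))
l = 11546 (l = Add(2, Mul(-1, Mul(-296, 39))) = Add(2, Mul(-1, -11544)) = Add(2, 11544) = 11546)
Mul(Add(23840, l), Pow(Add(Mul(-8652, Pow(Function('I')(-176, -117), -1)), Mul(-25032, Pow(30769, -1))), -1)) = Mul(Add(23840, 11546), Pow(Add(Mul(-8652, Pow(Rational(-36, 7), -1)), Mul(-25032, Pow(30769, -1))), -1)) = Mul(35386, Pow(Add(Mul(-8652, Rational(-7, 36)), Mul(-25032, Rational(1, 30769))), -1)) = Mul(35386, Pow(Add(Rational(5047, 3), Rational(-25032, 30769)), -1)) = Mul(35386, Pow(Rational(155216047, 92307), -1)) = Mul(35386, Rational(92307, 155216047)) = Rational(3266375502, 155216047)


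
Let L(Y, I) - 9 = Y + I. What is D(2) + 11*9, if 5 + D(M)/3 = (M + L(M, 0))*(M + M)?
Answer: 240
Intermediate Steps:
L(Y, I) = 9 + I + Y (L(Y, I) = 9 + (Y + I) = 9 + (I + Y) = 9 + I + Y)
D(M) = -15 + 6*M*(9 + 2*M) (D(M) = -15 + 3*((M + (9 + 0 + M))*(M + M)) = -15 + 3*((M + (9 + M))*(2*M)) = -15 + 3*((9 + 2*M)*(2*M)) = -15 + 3*(2*M*(9 + 2*M)) = -15 + 6*M*(9 + 2*M))
D(2) + 11*9 = (-15 + 12*2**2 + 54*2) + 11*9 = (-15 + 12*4 + 108) + 99 = (-15 + 48 + 108) + 99 = 141 + 99 = 240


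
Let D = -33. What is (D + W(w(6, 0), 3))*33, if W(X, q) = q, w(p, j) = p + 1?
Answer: -990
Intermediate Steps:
w(p, j) = 1 + p
(D + W(w(6, 0), 3))*33 = (-33 + 3)*33 = -30*33 = -990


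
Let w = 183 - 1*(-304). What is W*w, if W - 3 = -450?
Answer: -217689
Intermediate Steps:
W = -447 (W = 3 - 450 = -447)
w = 487 (w = 183 + 304 = 487)
W*w = -447*487 = -217689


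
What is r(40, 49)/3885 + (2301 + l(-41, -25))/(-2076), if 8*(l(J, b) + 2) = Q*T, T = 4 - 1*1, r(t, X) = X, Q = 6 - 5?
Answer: -1121441/1024160 ≈ -1.0950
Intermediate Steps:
Q = 1
T = 3 (T = 4 - 1 = 3)
l(J, b) = -13/8 (l(J, b) = -2 + (1*3)/8 = -2 + (⅛)*3 = -2 + 3/8 = -13/8)
r(40, 49)/3885 + (2301 + l(-41, -25))/(-2076) = 49/3885 + (2301 - 13/8)/(-2076) = 49*(1/3885) + (18395/8)*(-1/2076) = 7/555 - 18395/16608 = -1121441/1024160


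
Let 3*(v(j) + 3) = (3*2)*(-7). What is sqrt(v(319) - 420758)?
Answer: 5*I*sqrt(16831) ≈ 648.67*I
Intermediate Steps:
v(j) = -17 (v(j) = -3 + ((3*2)*(-7))/3 = -3 + (6*(-7))/3 = -3 + (1/3)*(-42) = -3 - 14 = -17)
sqrt(v(319) - 420758) = sqrt(-17 - 420758) = sqrt(-420775) = 5*I*sqrt(16831)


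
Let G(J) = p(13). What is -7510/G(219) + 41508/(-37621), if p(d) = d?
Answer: -283073314/489073 ≈ -578.80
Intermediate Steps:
G(J) = 13
-7510/G(219) + 41508/(-37621) = -7510/13 + 41508/(-37621) = -7510*1/13 + 41508*(-1/37621) = -7510/13 - 41508/37621 = -283073314/489073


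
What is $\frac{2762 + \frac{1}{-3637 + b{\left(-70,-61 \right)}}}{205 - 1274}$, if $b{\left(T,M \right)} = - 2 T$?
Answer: $- \frac{9658713}{3738293} \approx -2.5837$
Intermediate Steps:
$\frac{2762 + \frac{1}{-3637 + b{\left(-70,-61 \right)}}}{205 - 1274} = \frac{2762 + \frac{1}{-3637 - -140}}{205 - 1274} = \frac{2762 + \frac{1}{-3637 + 140}}{205 - 1274} = \frac{2762 + \frac{1}{-3497}}{-1069} = \left(2762 - \frac{1}{3497}\right) \left(- \frac{1}{1069}\right) = \frac{9658713}{3497} \left(- \frac{1}{1069}\right) = - \frac{9658713}{3738293}$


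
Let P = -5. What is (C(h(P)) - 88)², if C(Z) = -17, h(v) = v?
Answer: 11025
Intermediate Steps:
(C(h(P)) - 88)² = (-17 - 88)² = (-105)² = 11025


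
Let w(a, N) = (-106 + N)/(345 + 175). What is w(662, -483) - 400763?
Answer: -208397349/520 ≈ -4.0076e+5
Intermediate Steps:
w(a, N) = -53/260 + N/520 (w(a, N) = (-106 + N)/520 = (-106 + N)*(1/520) = -53/260 + N/520)
w(662, -483) - 400763 = (-53/260 + (1/520)*(-483)) - 400763 = (-53/260 - 483/520) - 400763 = -589/520 - 400763 = -208397349/520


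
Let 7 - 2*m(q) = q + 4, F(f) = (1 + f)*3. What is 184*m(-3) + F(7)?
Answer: 576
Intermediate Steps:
F(f) = 3 + 3*f
m(q) = 3/2 - q/2 (m(q) = 7/2 - (q + 4)/2 = 7/2 - (4 + q)/2 = 7/2 + (-2 - q/2) = 3/2 - q/2)
184*m(-3) + F(7) = 184*(3/2 - 1/2*(-3)) + (3 + 3*7) = 184*(3/2 + 3/2) + (3 + 21) = 184*3 + 24 = 552 + 24 = 576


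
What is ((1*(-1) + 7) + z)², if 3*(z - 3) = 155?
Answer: 33124/9 ≈ 3680.4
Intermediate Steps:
z = 164/3 (z = 3 + (⅓)*155 = 3 + 155/3 = 164/3 ≈ 54.667)
((1*(-1) + 7) + z)² = ((1*(-1) + 7) + 164/3)² = ((-1 + 7) + 164/3)² = (6 + 164/3)² = (182/3)² = 33124/9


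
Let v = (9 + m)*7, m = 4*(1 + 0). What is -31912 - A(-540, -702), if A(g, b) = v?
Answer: -32003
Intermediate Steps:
m = 4 (m = 4*1 = 4)
v = 91 (v = (9 + 4)*7 = 13*7 = 91)
A(g, b) = 91
-31912 - A(-540, -702) = -31912 - 1*91 = -31912 - 91 = -32003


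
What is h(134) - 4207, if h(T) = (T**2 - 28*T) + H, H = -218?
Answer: 9779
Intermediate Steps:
h(T) = -218 + T**2 - 28*T (h(T) = (T**2 - 28*T) - 218 = -218 + T**2 - 28*T)
h(134) - 4207 = (-218 + 134**2 - 28*134) - 4207 = (-218 + 17956 - 3752) - 4207 = 13986 - 4207 = 9779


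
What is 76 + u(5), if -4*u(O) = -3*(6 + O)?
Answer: 337/4 ≈ 84.250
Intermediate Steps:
u(O) = 9/2 + 3*O/4 (u(O) = -(-3)*(6 + O)/4 = -(-18 - 3*O)/4 = 9/2 + 3*O/4)
76 + u(5) = 76 + (9/2 + (¾)*5) = 76 + (9/2 + 15/4) = 76 + 33/4 = 337/4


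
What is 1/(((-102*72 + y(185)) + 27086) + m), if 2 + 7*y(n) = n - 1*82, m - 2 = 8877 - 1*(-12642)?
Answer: 7/288942 ≈ 2.4226e-5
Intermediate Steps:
m = 21521 (m = 2 + (8877 - 1*(-12642)) = 2 + (8877 + 12642) = 2 + 21519 = 21521)
y(n) = -12 + n/7 (y(n) = -2/7 + (n - 1*82)/7 = -2/7 + (n - 82)/7 = -2/7 + (-82 + n)/7 = -2/7 + (-82/7 + n/7) = -12 + n/7)
1/(((-102*72 + y(185)) + 27086) + m) = 1/(((-102*72 + (-12 + (1/7)*185)) + 27086) + 21521) = 1/(((-7344 + (-12 + 185/7)) + 27086) + 21521) = 1/(((-7344 + 101/7) + 27086) + 21521) = 1/((-51307/7 + 27086) + 21521) = 1/(138295/7 + 21521) = 1/(288942/7) = 7/288942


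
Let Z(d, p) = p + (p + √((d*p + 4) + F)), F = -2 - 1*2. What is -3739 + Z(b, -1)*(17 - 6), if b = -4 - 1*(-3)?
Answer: -3750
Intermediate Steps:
F = -4 (F = -2 - 2 = -4)
b = -1 (b = -4 + 3 = -1)
Z(d, p) = √(d*p) + 2*p (Z(d, p) = p + (p + √((d*p + 4) - 4)) = p + (p + √((4 + d*p) - 4)) = p + (p + √(d*p)) = √(d*p) + 2*p)
-3739 + Z(b, -1)*(17 - 6) = -3739 + (√(-1*(-1)) + 2*(-1))*(17 - 6) = -3739 + (√1 - 2)*11 = -3739 + (1 - 2)*11 = -3739 - 1*11 = -3739 - 11 = -3750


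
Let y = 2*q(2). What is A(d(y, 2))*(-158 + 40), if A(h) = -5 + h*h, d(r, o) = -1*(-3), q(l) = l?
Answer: -472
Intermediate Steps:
y = 4 (y = 2*2 = 4)
d(r, o) = 3
A(h) = -5 + h²
A(d(y, 2))*(-158 + 40) = (-5 + 3²)*(-158 + 40) = (-5 + 9)*(-118) = 4*(-118) = -472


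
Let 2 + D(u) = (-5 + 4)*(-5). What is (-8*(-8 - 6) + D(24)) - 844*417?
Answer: -351833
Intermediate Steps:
D(u) = 3 (D(u) = -2 + (-5 + 4)*(-5) = -2 - 1*(-5) = -2 + 5 = 3)
(-8*(-8 - 6) + D(24)) - 844*417 = (-8*(-8 - 6) + 3) - 844*417 = (-8*(-14) + 3) - 351948 = (112 + 3) - 351948 = 115 - 351948 = -351833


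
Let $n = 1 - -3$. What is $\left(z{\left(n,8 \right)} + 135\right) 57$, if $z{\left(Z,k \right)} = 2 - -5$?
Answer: $8094$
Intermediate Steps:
$n = 4$ ($n = 1 + 3 = 4$)
$z{\left(Z,k \right)} = 7$ ($z{\left(Z,k \right)} = 2 + 5 = 7$)
$\left(z{\left(n,8 \right)} + 135\right) 57 = \left(7 + 135\right) 57 = 142 \cdot 57 = 8094$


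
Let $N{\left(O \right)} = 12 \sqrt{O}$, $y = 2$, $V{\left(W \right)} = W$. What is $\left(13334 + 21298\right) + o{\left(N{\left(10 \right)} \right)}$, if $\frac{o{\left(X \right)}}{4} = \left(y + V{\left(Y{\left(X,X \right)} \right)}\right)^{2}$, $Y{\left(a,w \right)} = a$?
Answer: $40408 + 192 \sqrt{10} \approx 41015.0$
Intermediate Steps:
$o{\left(X \right)} = 4 \left(2 + X\right)^{2}$
$\left(13334 + 21298\right) + o{\left(N{\left(10 \right)} \right)} = \left(13334 + 21298\right) + 4 \left(2 + 12 \sqrt{10}\right)^{2} = 34632 + 4 \left(2 + 12 \sqrt{10}\right)^{2}$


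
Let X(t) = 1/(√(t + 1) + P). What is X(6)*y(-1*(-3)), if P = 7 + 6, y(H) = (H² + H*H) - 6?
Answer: 26/27 - 2*√7/27 ≈ 0.76698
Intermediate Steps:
y(H) = -6 + 2*H² (y(H) = (H² + H²) - 6 = 2*H² - 6 = -6 + 2*H²)
P = 13
X(t) = 1/(13 + √(1 + t)) (X(t) = 1/(√(t + 1) + 13) = 1/(√(1 + t) + 13) = 1/(13 + √(1 + t)))
X(6)*y(-1*(-3)) = (-6 + 2*(-1*(-3))²)/(13 + √(1 + 6)) = (-6 + 2*3²)/(13 + √7) = (-6 + 2*9)/(13 + √7) = (-6 + 18)/(13 + √7) = 12/(13 + √7)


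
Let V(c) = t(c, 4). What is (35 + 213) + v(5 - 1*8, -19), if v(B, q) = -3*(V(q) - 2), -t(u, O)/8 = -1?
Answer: 230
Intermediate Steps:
t(u, O) = 8 (t(u, O) = -8*(-1) = 8)
V(c) = 8
v(B, q) = -18 (v(B, q) = -3*(8 - 2) = -3*6 = -18)
(35 + 213) + v(5 - 1*8, -19) = (35 + 213) - 18 = 248 - 18 = 230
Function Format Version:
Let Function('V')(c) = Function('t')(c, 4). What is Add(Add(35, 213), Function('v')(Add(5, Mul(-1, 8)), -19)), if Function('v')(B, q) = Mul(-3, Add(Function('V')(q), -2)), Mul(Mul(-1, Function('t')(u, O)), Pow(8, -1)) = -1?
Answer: 230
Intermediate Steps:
Function('t')(u, O) = 8 (Function('t')(u, O) = Mul(-8, -1) = 8)
Function('V')(c) = 8
Function('v')(B, q) = -18 (Function('v')(B, q) = Mul(-3, Add(8, -2)) = Mul(-3, 6) = -18)
Add(Add(35, 213), Function('v')(Add(5, Mul(-1, 8)), -19)) = Add(Add(35, 213), -18) = Add(248, -18) = 230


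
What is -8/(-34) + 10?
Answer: 174/17 ≈ 10.235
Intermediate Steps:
-8/(-34) + 10 = -1/34*(-8) + 10 = 4/17 + 10 = 174/17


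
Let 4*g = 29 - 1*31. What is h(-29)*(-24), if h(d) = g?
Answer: 12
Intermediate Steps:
g = -1/2 (g = (29 - 1*31)/4 = (29 - 31)/4 = (1/4)*(-2) = -1/2 ≈ -0.50000)
h(d) = -1/2
h(-29)*(-24) = -1/2*(-24) = 12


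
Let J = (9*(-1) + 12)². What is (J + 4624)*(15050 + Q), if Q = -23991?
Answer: -41423653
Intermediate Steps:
J = 9 (J = (-9 + 12)² = 3² = 9)
(J + 4624)*(15050 + Q) = (9 + 4624)*(15050 - 23991) = 4633*(-8941) = -41423653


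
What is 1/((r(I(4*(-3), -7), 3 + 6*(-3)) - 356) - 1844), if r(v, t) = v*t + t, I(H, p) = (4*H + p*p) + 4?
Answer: -1/2290 ≈ -0.00043668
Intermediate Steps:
I(H, p) = 4 + p² + 4*H (I(H, p) = (4*H + p²) + 4 = (p² + 4*H) + 4 = 4 + p² + 4*H)
r(v, t) = t + t*v (r(v, t) = t*v + t = t + t*v)
1/((r(I(4*(-3), -7), 3 + 6*(-3)) - 356) - 1844) = 1/(((3 + 6*(-3))*(1 + (4 + (-7)² + 4*(4*(-3)))) - 356) - 1844) = 1/(((3 - 18)*(1 + (4 + 49 + 4*(-12))) - 356) - 1844) = 1/((-15*(1 + (4 + 49 - 48)) - 356) - 1844) = 1/((-15*(1 + 5) - 356) - 1844) = 1/((-15*6 - 356) - 1844) = 1/((-90 - 356) - 1844) = 1/(-446 - 1844) = 1/(-2290) = -1/2290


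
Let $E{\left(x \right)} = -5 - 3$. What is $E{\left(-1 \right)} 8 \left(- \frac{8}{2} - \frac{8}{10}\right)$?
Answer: $\frac{1536}{5} \approx 307.2$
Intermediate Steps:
$E{\left(x \right)} = -8$ ($E{\left(x \right)} = -5 - 3 = -8$)
$E{\left(-1 \right)} 8 \left(- \frac{8}{2} - \frac{8}{10}\right) = \left(-8\right) 8 \left(- \frac{8}{2} - \frac{8}{10}\right) = - 64 \left(\left(-8\right) \frac{1}{2} - \frac{4}{5}\right) = - 64 \left(-4 - \frac{4}{5}\right) = \left(-64\right) \left(- \frac{24}{5}\right) = \frac{1536}{5}$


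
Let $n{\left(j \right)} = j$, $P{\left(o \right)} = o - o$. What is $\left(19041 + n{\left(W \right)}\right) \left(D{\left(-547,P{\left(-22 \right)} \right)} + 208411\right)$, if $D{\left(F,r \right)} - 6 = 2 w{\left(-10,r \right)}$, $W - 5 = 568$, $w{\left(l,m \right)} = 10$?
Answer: $4088283318$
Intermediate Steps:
$W = 573$ ($W = 5 + 568 = 573$)
$P{\left(o \right)} = 0$
$D{\left(F,r \right)} = 26$ ($D{\left(F,r \right)} = 6 + 2 \cdot 10 = 6 + 20 = 26$)
$\left(19041 + n{\left(W \right)}\right) \left(D{\left(-547,P{\left(-22 \right)} \right)} + 208411\right) = \left(19041 + 573\right) \left(26 + 208411\right) = 19614 \cdot 208437 = 4088283318$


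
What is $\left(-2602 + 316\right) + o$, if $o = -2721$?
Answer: $-5007$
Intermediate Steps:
$\left(-2602 + 316\right) + o = \left(-2602 + 316\right) - 2721 = -2286 - 2721 = -5007$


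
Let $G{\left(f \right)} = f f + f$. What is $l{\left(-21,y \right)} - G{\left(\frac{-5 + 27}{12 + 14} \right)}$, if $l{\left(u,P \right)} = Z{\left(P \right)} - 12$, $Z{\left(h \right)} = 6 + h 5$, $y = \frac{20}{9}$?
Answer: $\frac{5398}{1521} \approx 3.549$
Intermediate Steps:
$G{\left(f \right)} = f + f^{2}$ ($G{\left(f \right)} = f^{2} + f = f + f^{2}$)
$y = \frac{20}{9}$ ($y = 20 \cdot \frac{1}{9} = \frac{20}{9} \approx 2.2222$)
$Z{\left(h \right)} = 6 + 5 h$
$l{\left(u,P \right)} = -6 + 5 P$ ($l{\left(u,P \right)} = \left(6 + 5 P\right) - 12 = -6 + 5 P$)
$l{\left(-21,y \right)} - G{\left(\frac{-5 + 27}{12 + 14} \right)} = \left(-6 + 5 \cdot \frac{20}{9}\right) - \frac{-5 + 27}{12 + 14} \left(1 + \frac{-5 + 27}{12 + 14}\right) = \left(-6 + \frac{100}{9}\right) - \frac{22}{26} \left(1 + \frac{22}{26}\right) = \frac{46}{9} - 22 \cdot \frac{1}{26} \left(1 + 22 \cdot \frac{1}{26}\right) = \frac{46}{9} - \frac{11 \left(1 + \frac{11}{13}\right)}{13} = \frac{46}{9} - \frac{11}{13} \cdot \frac{24}{13} = \frac{46}{9} - \frac{264}{169} = \frac{5398}{1521}$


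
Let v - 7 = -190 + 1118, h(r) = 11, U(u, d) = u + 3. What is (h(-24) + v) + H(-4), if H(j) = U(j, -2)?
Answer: 945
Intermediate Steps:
U(u, d) = 3 + u
H(j) = 3 + j
v = 935 (v = 7 + (-190 + 1118) = 7 + 928 = 935)
(h(-24) + v) + H(-4) = (11 + 935) + (3 - 4) = 946 - 1 = 945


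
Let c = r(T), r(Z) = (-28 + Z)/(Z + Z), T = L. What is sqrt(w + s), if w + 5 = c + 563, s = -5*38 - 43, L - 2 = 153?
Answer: sqrt(31271870)/310 ≈ 18.039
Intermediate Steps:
L = 155 (L = 2 + 153 = 155)
T = 155
r(Z) = (-28 + Z)/(2*Z) (r(Z) = (-28 + Z)/((2*Z)) = (-28 + Z)*(1/(2*Z)) = (-28 + Z)/(2*Z))
c = 127/310 (c = (1/2)*(-28 + 155)/155 = (1/2)*(1/155)*127 = 127/310 ≈ 0.40968)
s = -233 (s = -190 - 43 = -233)
w = 173107/310 (w = -5 + (127/310 + 563) = -5 + 174657/310 = 173107/310 ≈ 558.41)
sqrt(w + s) = sqrt(173107/310 - 233) = sqrt(100877/310) = sqrt(31271870)/310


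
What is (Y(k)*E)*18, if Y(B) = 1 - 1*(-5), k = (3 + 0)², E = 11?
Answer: 1188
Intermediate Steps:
k = 9 (k = 3² = 9)
Y(B) = 6 (Y(B) = 1 + 5 = 6)
(Y(k)*E)*18 = (6*11)*18 = 66*18 = 1188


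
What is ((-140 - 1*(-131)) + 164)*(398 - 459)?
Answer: -9455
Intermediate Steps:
((-140 - 1*(-131)) + 164)*(398 - 459) = ((-140 + 131) + 164)*(-61) = (-9 + 164)*(-61) = 155*(-61) = -9455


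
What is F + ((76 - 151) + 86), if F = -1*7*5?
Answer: -24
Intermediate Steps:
F = -35 (F = -7*5 = -35)
F + ((76 - 151) + 86) = -35 + ((76 - 151) + 86) = -35 + (-75 + 86) = -35 + 11 = -24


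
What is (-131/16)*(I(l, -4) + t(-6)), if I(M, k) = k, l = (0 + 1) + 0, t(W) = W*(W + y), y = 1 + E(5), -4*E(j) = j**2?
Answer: -16637/32 ≈ -519.91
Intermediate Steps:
E(j) = -j**2/4
y = -21/4 (y = 1 - 1/4*5**2 = 1 - 1/4*25 = 1 - 25/4 = -21/4 ≈ -5.2500)
t(W) = W*(-21/4 + W) (t(W) = W*(W - 21/4) = W*(-21/4 + W))
l = 1 (l = 1 + 0 = 1)
(-131/16)*(I(l, -4) + t(-6)) = (-131/16)*(-4 + (1/4)*(-6)*(-21 + 4*(-6))) = (-131*1/16)*(-4 + (1/4)*(-6)*(-21 - 24)) = -131*(-4 + (1/4)*(-6)*(-45))/16 = -131*(-4 + 135/2)/16 = -131/16*127/2 = -16637/32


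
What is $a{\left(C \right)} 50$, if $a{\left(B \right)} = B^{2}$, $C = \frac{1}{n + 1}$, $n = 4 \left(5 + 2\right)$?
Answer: $\frac{50}{841} \approx 0.059453$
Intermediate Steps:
$n = 28$ ($n = 4 \cdot 7 = 28$)
$C = \frac{1}{29}$ ($C = \frac{1}{28 + 1} = \frac{1}{29} \approx 0.034483$)
$a{\left(C \right)} 50 = \left(\frac{1}{29}\right)^{2} \cdot 50 = \frac{1}{841} \cdot 50 = \frac{50}{841}$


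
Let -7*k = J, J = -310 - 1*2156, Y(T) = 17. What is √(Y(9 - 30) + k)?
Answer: √18095/7 ≈ 19.217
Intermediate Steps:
J = -2466 (J = -310 - 2156 = -2466)
k = 2466/7 (k = -⅐*(-2466) = 2466/7 ≈ 352.29)
√(Y(9 - 30) + k) = √(17 + 2466/7) = √(2585/7) = √18095/7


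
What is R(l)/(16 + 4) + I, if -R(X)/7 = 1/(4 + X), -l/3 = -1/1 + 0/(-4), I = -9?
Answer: -181/20 ≈ -9.0500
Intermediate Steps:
l = 3 (l = -3*(-1/1 + 0/(-4)) = -3*(-1*1 + 0*(-¼)) = -3*(-1 + 0) = -3*(-1) = 3)
R(X) = -7/(4 + X)
R(l)/(16 + 4) + I = (-7/(4 + 3))/(16 + 4) - 9 = -7/7/20 - 9 = -7*⅐*(1/20) - 9 = -1*1/20 - 9 = -1/20 - 9 = -181/20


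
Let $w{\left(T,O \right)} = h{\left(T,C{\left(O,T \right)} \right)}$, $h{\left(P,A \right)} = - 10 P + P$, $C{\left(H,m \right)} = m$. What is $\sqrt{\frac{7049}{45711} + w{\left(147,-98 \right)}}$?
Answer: $\frac{2 i \sqrt{76780009929}}{15237} \approx 36.371 i$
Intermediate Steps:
$h{\left(P,A \right)} = - 9 P$
$w{\left(T,O \right)} = - 9 T$
$\sqrt{\frac{7049}{45711} + w{\left(147,-98 \right)}} = \sqrt{\frac{7049}{45711} - 1323} = \sqrt{- \frac{60468604}{45711}} = \frac{2 i \sqrt{76780009929}}{15237}$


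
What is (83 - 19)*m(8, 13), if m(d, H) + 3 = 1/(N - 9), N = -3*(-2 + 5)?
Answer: -1760/9 ≈ -195.56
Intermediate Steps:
N = -9 (N = -3*3 = -9)
m(d, H) = -55/18 (m(d, H) = -3 + 1/(-9 - 9) = -3 + 1/(-18) = -3 - 1/18 = -55/18)
(83 - 19)*m(8, 13) = (83 - 19)*(-55/18) = 64*(-55/18) = -1760/9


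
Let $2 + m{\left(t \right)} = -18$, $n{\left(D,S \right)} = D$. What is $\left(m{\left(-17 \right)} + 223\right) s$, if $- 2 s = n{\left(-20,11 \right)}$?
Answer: $2030$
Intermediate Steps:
$m{\left(t \right)} = -20$ ($m{\left(t \right)} = -2 - 18 = -20$)
$s = 10$ ($s = \left(- \frac{1}{2}\right) \left(-20\right) = 10$)
$\left(m{\left(-17 \right)} + 223\right) s = \left(-20 + 223\right) 10 = 203 \cdot 10 = 2030$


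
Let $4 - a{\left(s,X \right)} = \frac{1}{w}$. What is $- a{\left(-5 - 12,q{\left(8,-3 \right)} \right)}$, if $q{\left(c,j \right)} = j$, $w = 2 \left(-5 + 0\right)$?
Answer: $- \frac{41}{10} \approx -4.1$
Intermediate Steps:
$w = -10$ ($w = 2 \left(-5\right) = -10$)
$a{\left(s,X \right)} = \frac{41}{10}$ ($a{\left(s,X \right)} = 4 - \frac{1}{-10} = 4 - - \frac{1}{10} = 4 + \frac{1}{10} = \frac{41}{10}$)
$- a{\left(-5 - 12,q{\left(8,-3 \right)} \right)} = \left(-1\right) \frac{41}{10} = - \frac{41}{10}$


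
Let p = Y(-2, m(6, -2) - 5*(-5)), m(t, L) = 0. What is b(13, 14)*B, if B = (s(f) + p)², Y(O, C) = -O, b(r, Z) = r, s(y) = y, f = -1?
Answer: 13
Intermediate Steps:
p = 2 (p = -1*(-2) = 2)
B = 1 (B = (-1 + 2)² = 1² = 1)
b(13, 14)*B = 13*1 = 13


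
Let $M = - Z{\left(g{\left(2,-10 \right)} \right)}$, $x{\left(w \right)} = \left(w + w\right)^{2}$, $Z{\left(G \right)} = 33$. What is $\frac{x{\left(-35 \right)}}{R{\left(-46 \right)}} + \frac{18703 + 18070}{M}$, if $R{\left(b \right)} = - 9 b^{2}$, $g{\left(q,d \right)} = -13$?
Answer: $- \frac{5306566}{4761} \approx -1114.6$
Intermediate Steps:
$x{\left(w \right)} = 4 w^{2}$ ($x{\left(w \right)} = \left(2 w\right)^{2} = 4 w^{2}$)
$M = -33$ ($M = \left(-1\right) 33 = -33$)
$\frac{x{\left(-35 \right)}}{R{\left(-46 \right)}} + \frac{18703 + 18070}{M} = \frac{4 \left(-35\right)^{2}}{\left(-9\right) \left(-46\right)^{2}} + \frac{18703 + 18070}{-33} = \frac{4 \cdot 1225}{\left(-9\right) 2116} + 36773 \left(- \frac{1}{33}\right) = \frac{4900}{-19044} - \frac{3343}{3} = 4900 \left(- \frac{1}{19044}\right) - \frac{3343}{3} = - \frac{1225}{4761} - \frac{3343}{3} = - \frac{5306566}{4761}$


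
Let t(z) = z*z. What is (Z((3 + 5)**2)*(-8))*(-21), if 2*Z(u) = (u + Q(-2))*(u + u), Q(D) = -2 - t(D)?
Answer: 623616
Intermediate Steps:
t(z) = z**2
Q(D) = -2 - D**2
Z(u) = u*(-6 + u) (Z(u) = ((u + (-2 - 1*(-2)**2))*(u + u))/2 = ((u + (-2 - 1*4))*(2*u))/2 = ((u + (-2 - 4))*(2*u))/2 = ((u - 6)*(2*u))/2 = ((-6 + u)*(2*u))/2 = (2*u*(-6 + u))/2 = u*(-6 + u))
(Z((3 + 5)**2)*(-8))*(-21) = (((3 + 5)**2*(-6 + (3 + 5)**2))*(-8))*(-21) = ((8**2*(-6 + 8**2))*(-8))*(-21) = ((64*(-6 + 64))*(-8))*(-21) = ((64*58)*(-8))*(-21) = (3712*(-8))*(-21) = -29696*(-21) = 623616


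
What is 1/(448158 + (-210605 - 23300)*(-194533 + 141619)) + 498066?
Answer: 6164710970967649/12377297328 ≈ 4.9807e+5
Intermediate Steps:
1/(448158 + (-210605 - 23300)*(-194533 + 141619)) + 498066 = 1/(448158 - 233905*(-52914)) + 498066 = 1/(448158 + 12376849170) + 498066 = 1/12377297328 + 498066 = 6164710970967649/12377297328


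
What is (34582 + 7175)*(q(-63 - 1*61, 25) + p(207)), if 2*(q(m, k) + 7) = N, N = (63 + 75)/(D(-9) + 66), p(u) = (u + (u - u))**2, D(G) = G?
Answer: 33991074897/19 ≈ 1.7890e+9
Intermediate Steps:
p(u) = u**2 (p(u) = (u + 0)**2 = u**2)
N = 46/19 (N = (63 + 75)/(-9 + 66) = 138/57 = 138*(1/57) = 46/19 ≈ 2.4211)
q(m, k) = -110/19 (q(m, k) = -7 + (1/2)*(46/19) = -7 + 23/19 = -110/19)
(34582 + 7175)*(q(-63 - 1*61, 25) + p(207)) = (34582 + 7175)*(-110/19 + 207**2) = 41757*(-110/19 + 42849) = 41757*(814021/19) = 33991074897/19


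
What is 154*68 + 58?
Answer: 10530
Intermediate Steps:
154*68 + 58 = 10472 + 58 = 10530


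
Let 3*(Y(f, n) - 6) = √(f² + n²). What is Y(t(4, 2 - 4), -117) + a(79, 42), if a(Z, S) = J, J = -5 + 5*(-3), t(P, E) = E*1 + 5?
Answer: -14 + √1522 ≈ 25.013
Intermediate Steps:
t(P, E) = 5 + E (t(P, E) = E + 5 = 5 + E)
J = -20 (J = -5 - 15 = -20)
Y(f, n) = 6 + √(f² + n²)/3
a(Z, S) = -20
Y(t(4, 2 - 4), -117) + a(79, 42) = (6 + √((5 + (2 - 4))² + (-117)²)/3) - 20 = (6 + √((5 - 2)² + 13689)/3) - 20 = (6 + √(3² + 13689)/3) - 20 = (6 + √(9 + 13689)/3) - 20 = (6 + √13698/3) - 20 = (6 + (3*√1522)/3) - 20 = (6 + √1522) - 20 = -14 + √1522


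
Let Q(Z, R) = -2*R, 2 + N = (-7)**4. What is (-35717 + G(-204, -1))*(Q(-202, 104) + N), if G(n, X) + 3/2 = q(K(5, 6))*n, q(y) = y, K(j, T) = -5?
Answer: -152048827/2 ≈ -7.6024e+7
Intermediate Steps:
N = 2399 (N = -2 + (-7)**4 = -2 + 2401 = 2399)
G(n, X) = -3/2 - 5*n
(-35717 + G(-204, -1))*(Q(-202, 104) + N) = (-35717 + (-3/2 - 5*(-204)))*(-2*104 + 2399) = (-35717 + (-3/2 + 1020))*(-208 + 2399) = (-35717 + 2037/2)*2191 = -69397/2*2191 = -152048827/2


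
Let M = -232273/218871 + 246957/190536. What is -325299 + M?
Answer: -4521956973831575/13900934952 ≈ -3.2530e+5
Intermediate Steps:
M = 3265119073/13900934952 (M = -232273*1/218871 + 246957*(1/190536) = -232273/218871 + 82319/63512 = 3265119073/13900934952 ≈ 0.23488)
-325299 + M = -325299 + 3265119073/13900934952 = -4521956973831575/13900934952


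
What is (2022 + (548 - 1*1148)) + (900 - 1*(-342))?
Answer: 2664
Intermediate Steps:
(2022 + (548 - 1*1148)) + (900 - 1*(-342)) = (2022 + (548 - 1148)) + (900 + 342) = (2022 - 600) + 1242 = 1422 + 1242 = 2664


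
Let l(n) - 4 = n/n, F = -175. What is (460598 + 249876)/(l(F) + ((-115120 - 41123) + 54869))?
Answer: -710474/101369 ≈ -7.0088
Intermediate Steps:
l(n) = 5 (l(n) = 4 + n/n = 4 + 1 = 5)
(460598 + 249876)/(l(F) + ((-115120 - 41123) + 54869)) = (460598 + 249876)/(5 + ((-115120 - 41123) + 54869)) = 710474/(5 + (-156243 + 54869)) = 710474/(5 - 101374) = 710474/(-101369) = 710474*(-1/101369) = -710474/101369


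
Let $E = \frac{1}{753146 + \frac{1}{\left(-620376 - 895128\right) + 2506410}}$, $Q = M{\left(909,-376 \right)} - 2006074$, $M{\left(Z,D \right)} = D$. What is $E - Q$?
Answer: $\frac{1497407395497277556}{746296890277} \approx 2.0065 \cdot 10^{6}$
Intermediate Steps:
$Q = -2006450$ ($Q = -376 - 2006074 = -2006450$)
$E = \frac{990906}{746296890277}$ ($E = \frac{1}{753146 + \frac{1}{-1515504 + 2506410}} = \frac{1}{753146 + \frac{1}{990906}} = \frac{1}{\frac{746296890277}{990906}} = \frac{990906}{746296890277} \approx 1.3278 \cdot 10^{-6}$)
$E - Q = \frac{990906}{746296890277} - -2006450 = \frac{990906}{746296890277} + 2006450 = \frac{1497407395497277556}{746296890277}$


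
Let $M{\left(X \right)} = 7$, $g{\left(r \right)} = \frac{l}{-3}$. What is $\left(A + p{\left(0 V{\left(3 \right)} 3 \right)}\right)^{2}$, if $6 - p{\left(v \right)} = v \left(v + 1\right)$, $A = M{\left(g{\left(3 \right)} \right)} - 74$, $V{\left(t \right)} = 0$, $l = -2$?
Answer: $3721$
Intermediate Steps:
$g{\left(r \right)} = \frac{2}{3}$ ($g{\left(r \right)} = - \frac{2}{-3} = \left(-2\right) \left(- \frac{1}{3}\right) = \frac{2}{3}$)
$A = -67$ ($A = 7 - 74 = -67$)
$p{\left(v \right)} = 6 - v \left(1 + v\right)$ ($p{\left(v \right)} = 6 - v \left(v + 1\right) = 6 - v \left(1 + v\right)$)
$\left(A + p{\left(0 V{\left(3 \right)} 3 \right)}\right)^{2} = \left(-67 - \left(-6 + \left(0 \cdot 0 \cdot 3\right)^{2} + 0 \cdot 0 \cdot 3\right)\right)^{2} = \left(-67 - \left(-6 + \left(0 \cdot 3\right)^{2}\right)\right)^{2} = \left(-67 - -6\right)^{2} = \left(-67 + \left(6 + 0 - 0\right)\right)^{2} = \left(-67 + \left(6 + 0 + 0\right)\right)^{2} = \left(-67 + 6\right)^{2} = \left(-61\right)^{2} = 3721$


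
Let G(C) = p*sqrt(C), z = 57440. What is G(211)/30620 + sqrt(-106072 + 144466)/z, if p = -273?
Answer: -273*sqrt(211)/30620 + 9*sqrt(474)/57440 ≈ -0.12610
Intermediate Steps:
G(C) = -273*sqrt(C)
G(211)/30620 + sqrt(-106072 + 144466)/z = -273*sqrt(211)/30620 + sqrt(-106072 + 144466)/57440 = -273*sqrt(211)*(1/30620) + sqrt(38394)*(1/57440) = -273*sqrt(211)/30620 + (9*sqrt(474))*(1/57440) = -273*sqrt(211)/30620 + 9*sqrt(474)/57440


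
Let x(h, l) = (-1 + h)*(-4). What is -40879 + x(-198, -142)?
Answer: -40083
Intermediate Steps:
x(h, l) = 4 - 4*h
-40879 + x(-198, -142) = -40879 + (4 - 4*(-198)) = -40879 + (4 + 792) = -40879 + 796 = -40083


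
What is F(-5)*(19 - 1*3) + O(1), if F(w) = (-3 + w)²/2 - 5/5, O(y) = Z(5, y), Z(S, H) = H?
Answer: 497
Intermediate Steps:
O(y) = y
F(w) = -1 + (-3 + w)²/2 (F(w) = (-3 + w)²*(½) - 5*⅕ = (-3 + w)²/2 - 1 = -1 + (-3 + w)²/2)
F(-5)*(19 - 1*3) + O(1) = (-1 + (-3 - 5)²/2)*(19 - 1*3) + 1 = (-1 + (½)*(-8)²)*(19 - 3) + 1 = (-1 + (½)*64)*16 + 1 = (-1 + 32)*16 + 1 = 31*16 + 1 = 496 + 1 = 497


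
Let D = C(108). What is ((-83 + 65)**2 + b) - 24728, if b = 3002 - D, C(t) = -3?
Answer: -21399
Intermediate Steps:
D = -3
b = 3005 (b = 3002 - 1*(-3) = 3002 + 3 = 3005)
((-83 + 65)**2 + b) - 24728 = ((-83 + 65)**2 + 3005) - 24728 = ((-18)**2 + 3005) - 24728 = (324 + 3005) - 24728 = 3329 - 24728 = -21399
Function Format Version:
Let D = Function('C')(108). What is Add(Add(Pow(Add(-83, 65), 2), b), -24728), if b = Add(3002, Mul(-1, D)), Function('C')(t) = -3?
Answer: -21399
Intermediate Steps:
D = -3
b = 3005 (b = Add(3002, Mul(-1, -3)) = Add(3002, 3) = 3005)
Add(Add(Pow(Add(-83, 65), 2), b), -24728) = Add(Add(Pow(Add(-83, 65), 2), 3005), -24728) = Add(Add(Pow(-18, 2), 3005), -24728) = Add(Add(324, 3005), -24728) = Add(3329, -24728) = -21399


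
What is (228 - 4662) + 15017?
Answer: 10583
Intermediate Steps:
(228 - 4662) + 15017 = -4434 + 15017 = 10583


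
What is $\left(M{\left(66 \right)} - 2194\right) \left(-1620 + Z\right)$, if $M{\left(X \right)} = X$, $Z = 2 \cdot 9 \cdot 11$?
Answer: $3026016$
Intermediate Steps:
$Z = 198$ ($Z = 18 \cdot 11 = 198$)
$\left(M{\left(66 \right)} - 2194\right) \left(-1620 + Z\right) = \left(66 - 2194\right) \left(-1620 + 198\right) = \left(-2128\right) \left(-1422\right) = 3026016$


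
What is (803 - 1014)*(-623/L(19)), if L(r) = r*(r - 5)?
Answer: 18779/38 ≈ 494.18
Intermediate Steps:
L(r) = r*(-5 + r)
(803 - 1014)*(-623/L(19)) = (803 - 1014)*(-623*1/(19*(-5 + 19))) = -(-131453)/(19*14) = -(-131453)/266 = -211*(-89/38) = 18779/38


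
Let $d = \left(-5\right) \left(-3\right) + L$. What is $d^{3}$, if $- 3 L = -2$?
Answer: $\frac{103823}{27} \approx 3845.3$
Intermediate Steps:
$L = \frac{2}{3}$ ($L = \left(- \frac{1}{3}\right) \left(-2\right) = \frac{2}{3} \approx 0.66667$)
$d = \frac{47}{3}$ ($d = \left(-5\right) \left(-3\right) + \frac{2}{3} = 15 + \frac{2}{3} = \frac{47}{3} \approx 15.667$)
$d^{3} = \left(\frac{47}{3}\right)^{3} = \frac{103823}{27}$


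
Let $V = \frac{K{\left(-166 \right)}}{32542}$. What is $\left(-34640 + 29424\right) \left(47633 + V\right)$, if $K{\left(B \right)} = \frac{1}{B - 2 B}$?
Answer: $- \frac{335535020489208}{1350493} \approx -2.4845 \cdot 10^{8}$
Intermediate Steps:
$K{\left(B \right)} = - \frac{1}{B}$ ($K{\left(B \right)} = \frac{1}{\left(-1\right) B} = - \frac{1}{B}$)
$V = \frac{1}{5401972}$ ($V = \frac{\left(-1\right) \frac{1}{-166}}{32542} = \left(-1\right) \left(- \frac{1}{166}\right) \frac{1}{32542} = \frac{1}{166} \cdot \frac{1}{32542} = \frac{1}{5401972} \approx 1.8512 \cdot 10^{-7}$)
$\left(-34640 + 29424\right) \left(47633 + V\right) = \left(-34640 + 29424\right) \left(47633 + \frac{1}{5401972}\right) = \left(-5216\right) \frac{257312132277}{5401972} = - \frac{335535020489208}{1350493}$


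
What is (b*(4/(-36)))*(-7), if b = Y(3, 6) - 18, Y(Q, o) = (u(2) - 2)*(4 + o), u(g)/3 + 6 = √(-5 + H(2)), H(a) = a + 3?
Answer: -1526/9 ≈ -169.56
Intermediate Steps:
H(a) = 3 + a
u(g) = -18 (u(g) = -18 + 3*√(-5 + (3 + 2)) = -18 + 3*√(-5 + 5) = -18 + 3*√0 = -18 + 3*0 = -18 + 0 = -18)
Y(Q, o) = -80 - 20*o (Y(Q, o) = (-18 - 2)*(4 + o) = -20*(4 + o) = -80 - 20*o)
b = -218 (b = (-80 - 20*6) - 18 = (-80 - 120) - 18 = -200 - 18 = -218)
(b*(4/(-36)))*(-7) = -872/(-36)*(-7) = -872*(-1)/36*(-7) = -218*(-⅑)*(-7) = (218/9)*(-7) = -1526/9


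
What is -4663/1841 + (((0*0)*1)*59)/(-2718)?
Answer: -4663/1841 ≈ -2.5329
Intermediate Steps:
-4663/1841 + (((0*0)*1)*59)/(-2718) = -4663*1/1841 + ((0*1)*59)*(-1/2718) = -4663/1841 + (0*59)*(-1/2718) = -4663/1841 + 0*(-1/2718) = -4663/1841 + 0 = -4663/1841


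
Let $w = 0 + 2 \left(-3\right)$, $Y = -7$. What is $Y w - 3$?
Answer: $39$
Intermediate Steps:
$w = -6$ ($w = 0 - 6 = -6$)
$Y w - 3 = \left(-7\right) \left(-6\right) - 3 = 42 - 3 = 39$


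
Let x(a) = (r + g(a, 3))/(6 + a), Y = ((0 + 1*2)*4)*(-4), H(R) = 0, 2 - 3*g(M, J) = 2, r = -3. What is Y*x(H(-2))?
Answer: 16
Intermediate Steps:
g(M, J) = 0 (g(M, J) = 2/3 - 1/3*2 = 2/3 - 2/3 = 0)
Y = -32 (Y = ((0 + 2)*4)*(-4) = (2*4)*(-4) = 8*(-4) = -32)
x(a) = -3/(6 + a) (x(a) = (-3 + 0)/(6 + a) = -3/(6 + a))
Y*x(H(-2)) = -(-96)/(6 + 0) = -(-96)/6 = -32*(-1/2) = 16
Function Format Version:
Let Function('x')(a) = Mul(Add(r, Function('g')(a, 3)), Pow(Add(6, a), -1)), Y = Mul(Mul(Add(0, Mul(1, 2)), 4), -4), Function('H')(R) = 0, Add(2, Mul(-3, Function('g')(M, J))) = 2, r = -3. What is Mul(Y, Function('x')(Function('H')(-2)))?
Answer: 16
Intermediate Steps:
Function('g')(M, J) = 0 (Function('g')(M, J) = Add(Rational(2, 3), Mul(Rational(-1, 3), 2)) = Add(Rational(2, 3), Rational(-2, 3)) = 0)
Y = -32 (Y = Mul(Mul(Add(0, 2), 4), -4) = Mul(Mul(2, 4), -4) = Mul(8, -4) = -32)
Function('x')(a) = Mul(-3, Pow(Add(6, a), -1)) (Function('x')(a) = Mul(Add(-3, 0), Pow(Add(6, a), -1)) = Mul(-3, Pow(Add(6, a), -1)))
Mul(Y, Function('x')(Function('H')(-2))) = Mul(-32, Mul(-3, Pow(Add(6, 0), -1))) = Mul(-32, Mul(-3, Pow(6, -1))) = Mul(-32, Mul(-3, Rational(1, 6))) = Mul(-32, Rational(-1, 2)) = 16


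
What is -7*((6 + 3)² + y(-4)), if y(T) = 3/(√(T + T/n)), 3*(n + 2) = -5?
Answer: -567 + 21*I*√22/8 ≈ -567.0 + 12.312*I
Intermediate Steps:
n = -11/3 (n = -2 + (⅓)*(-5) = -2 - 5/3 = -11/3 ≈ -3.6667)
y(T) = 3*√22/(4*√T) (y(T) = 3/(√(T + T/(-11/3))) = 3/(√(T + T*(-3/11))) = 3/(√(T - 3*T/11)) = 3/(√(8*T/11)) = 3/((2*√22*√T/11)) = 3*(√22/(4*√T)) = 3*√22/(4*√T))
-7*((6 + 3)² + y(-4)) = -7*((6 + 3)² + 3*√22/(4*√(-4))) = -7*(9² + 3*√22*(-I/2)/4) = -7*(81 - 3*I*√22/8) = -567 + 21*I*√22/8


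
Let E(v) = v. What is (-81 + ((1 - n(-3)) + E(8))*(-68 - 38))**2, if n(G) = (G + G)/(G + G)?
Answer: 863041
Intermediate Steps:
n(G) = 1 (n(G) = (2*G)/((2*G)) = (2*G)*(1/(2*G)) = 1)
(-81 + ((1 - n(-3)) + E(8))*(-68 - 38))**2 = (-81 + ((1 - 1*1) + 8)*(-68 - 38))**2 = (-81 + ((1 - 1) + 8)*(-106))**2 = (-81 + (0 + 8)*(-106))**2 = (-81 + 8*(-106))**2 = (-81 - 848)**2 = (-929)**2 = 863041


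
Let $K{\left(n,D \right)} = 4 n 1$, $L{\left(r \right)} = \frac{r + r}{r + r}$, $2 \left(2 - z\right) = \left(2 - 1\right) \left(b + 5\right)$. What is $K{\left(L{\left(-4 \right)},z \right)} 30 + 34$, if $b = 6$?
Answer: $154$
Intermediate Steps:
$z = - \frac{7}{2}$ ($z = 2 - \frac{\left(2 - 1\right) \left(6 + 5\right)}{2} = 2 - \frac{1 \cdot 11}{2} = 2 - \frac{11}{2} = - \frac{7}{2} \approx -3.5$)
$L{\left(r \right)} = 1$ ($L{\left(r \right)} = \frac{2 r}{2 r} = 2 r \frac{1}{2 r} = 1$)
$K{\left(n,D \right)} = 4 n$
$K{\left(L{\left(-4 \right)},z \right)} 30 + 34 = 4 \cdot 1 \cdot 30 + 34 = 4 \cdot 30 + 34 = 120 + 34 = 154$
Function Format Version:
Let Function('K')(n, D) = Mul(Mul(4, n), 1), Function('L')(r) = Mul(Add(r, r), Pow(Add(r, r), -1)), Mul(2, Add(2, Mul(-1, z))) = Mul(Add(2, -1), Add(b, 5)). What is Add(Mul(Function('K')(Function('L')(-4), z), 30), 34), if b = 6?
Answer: 154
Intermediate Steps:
z = Rational(-7, 2) (z = Add(2, Mul(Rational(-1, 2), Mul(Add(2, -1), Add(6, 5)))) = Add(2, Mul(Rational(-1, 2), Mul(1, 11))) = Add(2, Mul(Rational(-1, 2), 11)) = Add(2, Rational(-11, 2)) = Rational(-7, 2) ≈ -3.5000)
Function('L')(r) = 1 (Function('L')(r) = Mul(Mul(2, r), Pow(Mul(2, r), -1)) = Mul(Mul(2, r), Mul(Rational(1, 2), Pow(r, -1))) = 1)
Function('K')(n, D) = Mul(4, n)
Add(Mul(Function('K')(Function('L')(-4), z), 30), 34) = Add(Mul(Mul(4, 1), 30), 34) = Add(Mul(4, 30), 34) = Add(120, 34) = 154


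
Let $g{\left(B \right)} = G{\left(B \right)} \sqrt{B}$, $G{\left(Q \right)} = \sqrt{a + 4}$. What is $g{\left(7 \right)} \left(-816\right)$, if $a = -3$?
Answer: $- 816 \sqrt{7} \approx -2158.9$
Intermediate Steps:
$G{\left(Q \right)} = 1$ ($G{\left(Q \right)} = \sqrt{-3 + 4} = \sqrt{1} = 1$)
$g{\left(B \right)} = \sqrt{B}$ ($g{\left(B \right)} = 1 \sqrt{B} = \sqrt{B}$)
$g{\left(7 \right)} \left(-816\right) = \sqrt{7} \left(-816\right) = - 816 \sqrt{7}$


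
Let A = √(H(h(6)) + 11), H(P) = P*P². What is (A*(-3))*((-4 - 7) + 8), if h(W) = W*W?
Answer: 9*√46667 ≈ 1944.2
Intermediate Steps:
h(W) = W²
H(P) = P³
A = √46667 (A = √((6²)³ + 11) = √(36³ + 11) = √(46656 + 11) = √46667 ≈ 216.03)
(A*(-3))*((-4 - 7) + 8) = (√46667*(-3))*((-4 - 7) + 8) = (-3*√46667)*(-11 + 8) = -3*√46667*(-3) = 9*√46667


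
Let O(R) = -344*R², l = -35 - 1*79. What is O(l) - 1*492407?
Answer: -4963031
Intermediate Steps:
l = -114 (l = -35 - 79 = -114)
O(l) - 1*492407 = -344*(-114)² - 1*492407 = -344*12996 - 492407 = -4470624 - 492407 = -4963031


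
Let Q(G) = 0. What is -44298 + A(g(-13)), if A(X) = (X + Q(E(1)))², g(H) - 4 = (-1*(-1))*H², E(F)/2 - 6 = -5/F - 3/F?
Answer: -14369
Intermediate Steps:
E(F) = 12 - 16/F (E(F) = 12 + 2*(-5/F - 3/F) = 12 + 2*(-8/F) = 12 - 16/F)
g(H) = 4 + H² (g(H) = 4 + (-1*(-1))*H² = 4 + 1*H² = 4 + H²)
A(X) = X² (A(X) = (X + 0)² = X²)
-44298 + A(g(-13)) = -44298 + (4 + (-13)²)² = -44298 + (4 + 169)² = -44298 + 173² = -44298 + 29929 = -14369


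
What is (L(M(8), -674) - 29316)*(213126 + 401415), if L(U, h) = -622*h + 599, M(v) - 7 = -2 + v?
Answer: 239985020451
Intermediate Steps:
M(v) = 5 + v (M(v) = 7 + (-2 + v) = 5 + v)
L(U, h) = 599 - 622*h
(L(M(8), -674) - 29316)*(213126 + 401415) = ((599 - 622*(-674)) - 29316)*(213126 + 401415) = ((599 + 419228) - 29316)*614541 = (419827 - 29316)*614541 = 390511*614541 = 239985020451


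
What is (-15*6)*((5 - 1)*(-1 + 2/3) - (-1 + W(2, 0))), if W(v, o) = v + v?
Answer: 390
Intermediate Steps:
W(v, o) = 2*v
(-15*6)*((5 - 1)*(-1 + 2/3) - (-1 + W(2, 0))) = (-15*6)*((5 - 1)*(-1 + 2/3) - (-1 + 2*2)) = -90*(4*(-1 + 2*(⅓)) - (-1 + 4)) = -90*(4*(-1 + ⅔) - 1*3) = -90*(4*(-⅓) - 3) = -90*(-4/3 - 3) = -90*(-13/3) = 390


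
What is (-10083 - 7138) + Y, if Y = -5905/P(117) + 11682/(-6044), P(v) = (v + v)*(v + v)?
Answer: -1424970935189/82736316 ≈ -17223.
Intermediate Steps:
P(v) = 4*v² (P(v) = (2*v)*(2*v) = 4*v²)
Y = -168837353/82736316 (Y = -5905/(4*117²) + 11682/(-6044) = -5905/(4*13689) + 11682*(-1/6044) = -5905/54756 - 5841/3022 = -168837353/82736316 ≈ -2.0407)
(-10083 - 7138) + Y = (-10083 - 7138) - 168837353/82736316 = -17221 - 168837353/82736316 = -1424970935189/82736316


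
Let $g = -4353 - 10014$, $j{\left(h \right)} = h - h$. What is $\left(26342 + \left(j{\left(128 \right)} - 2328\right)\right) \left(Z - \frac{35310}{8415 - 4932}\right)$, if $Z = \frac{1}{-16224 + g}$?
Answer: $- \frac{35581952038}{146157} \approx -2.4345 \cdot 10^{5}$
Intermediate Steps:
$j{\left(h \right)} = 0$
$g = -14367$
$Z = - \frac{1}{30591}$ ($Z = \frac{1}{-16224 - 14367} = \frac{1}{-30591} = - \frac{1}{30591} \approx -3.2689 \cdot 10^{-5}$)
$\left(26342 + \left(j{\left(128 \right)} - 2328\right)\right) \left(Z - \frac{35310}{8415 - 4932}\right) = \left(26342 + \left(0 - 2328\right)\right) \left(- \frac{1}{30591} - \frac{35310}{8415 - 4932}\right) = \left(26342 - 2328\right) \left(- \frac{1}{30591} - \frac{35310}{3483}\right) = 24014 \left(- \frac{1}{30591} - \frac{11770}{1161}\right) = 24014 \left(- \frac{1481717}{146157}\right) = - \frac{35581952038}{146157}$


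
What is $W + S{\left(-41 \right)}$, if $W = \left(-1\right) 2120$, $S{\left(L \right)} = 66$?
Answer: $-2054$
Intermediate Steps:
$W = -2120$
$W + S{\left(-41 \right)} = -2120 + 66 = -2054$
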